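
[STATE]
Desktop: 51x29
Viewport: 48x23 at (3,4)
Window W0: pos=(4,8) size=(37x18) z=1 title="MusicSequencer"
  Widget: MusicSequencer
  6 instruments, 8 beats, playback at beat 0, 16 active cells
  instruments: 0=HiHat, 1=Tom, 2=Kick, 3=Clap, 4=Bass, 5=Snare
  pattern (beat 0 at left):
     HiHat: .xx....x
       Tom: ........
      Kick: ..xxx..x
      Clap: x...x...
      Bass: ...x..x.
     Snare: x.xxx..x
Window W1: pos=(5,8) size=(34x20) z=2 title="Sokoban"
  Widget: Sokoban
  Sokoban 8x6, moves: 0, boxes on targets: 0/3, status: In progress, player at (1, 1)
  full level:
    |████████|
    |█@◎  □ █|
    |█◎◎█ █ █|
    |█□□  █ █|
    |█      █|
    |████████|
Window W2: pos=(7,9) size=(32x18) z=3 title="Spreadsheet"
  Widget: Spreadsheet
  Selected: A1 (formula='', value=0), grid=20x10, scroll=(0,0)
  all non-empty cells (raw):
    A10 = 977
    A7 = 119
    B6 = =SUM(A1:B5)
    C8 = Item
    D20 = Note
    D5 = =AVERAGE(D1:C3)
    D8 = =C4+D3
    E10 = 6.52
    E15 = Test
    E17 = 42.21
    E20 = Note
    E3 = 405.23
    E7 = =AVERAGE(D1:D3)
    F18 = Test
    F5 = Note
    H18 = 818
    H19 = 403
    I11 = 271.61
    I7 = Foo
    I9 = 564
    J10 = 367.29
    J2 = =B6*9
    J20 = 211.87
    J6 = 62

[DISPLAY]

                                                
                                                
                                                
                                                
 ┏┏━━━━━━━━━━━━━━━━━━━━━━━━━━━━━━━━┓━┓          
 ┃┃ ┏━━━━━━━━━━━━━━━━━━━━━━━━━━━━━━┓ ┃          
 ┠┠─┃ Spreadsheet                  ┃─┨          
 ┃┃█┠──────────────────────────────┨ ┃          
 ┃┃█┃A1:                           ┃ ┃          
 ┃┃█┃       A       B       C      ┃ ┃          
 ┃┃█┃------------------------------┃ ┃          
 ┃┃█┃  1      [0]       0       0  ┃ ┃          
 ┃┃█┃  2        0       0       0  ┃ ┃          
 ┃┃M┃  3        0       0       0  ┃ ┃          
 ┃┃ ┃  4        0       0       0  ┃ ┃          
 ┃┃ ┃  5        0       0       0  ┃ ┃          
 ┃┃ ┃  6        0       0       0  ┃ ┃          
 ┃┃ ┃  7      119       0       0  ┃ ┃          
 ┃┃ ┃  8        0       0Item      ┃ ┃          
 ┃┃ ┃  9        0       0       0  ┃ ┃          
 ┃┃ ┃ 10      977       0       0  ┃ ┃          
 ┗┃ ┃ 11        0       0       0  ┃━┛          
  ┃ ┗━━━━━━━━━━━━━━━━━━━━━━━━━━━━━━┛            


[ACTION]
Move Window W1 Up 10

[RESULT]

  ┃█@◎  □ █                        ┃            
  ┃█◎◎█ █ █                        ┃            
  ┃█□□  █ █                        ┃            
  ┃█      █                        ┃            
 ┏┃████████                        ┃━┓          
 ┃┃M┏━━━━━━━━━━━━━━━━━━━━━━━━━━━━━━┓ ┃          
 ┠┃ ┃ Spreadsheet                  ┃─┨          
 ┃┃ ┠──────────────────────────────┨ ┃          
 ┃┃ ┃A1:                           ┃ ┃          
 ┃┃ ┃       A       B       C      ┃ ┃          
 ┃┃ ┃------------------------------┃ ┃          
 ┃┃ ┃  1      [0]       0       0  ┃ ┃          
 ┃┃ ┃  2        0       0       0  ┃ ┃          
 ┃┃ ┃  3        0       0       0  ┃ ┃          
 ┃┃ ┃  4        0       0       0  ┃ ┃          
 ┃┗━┃  5        0       0       0  ┃ ┃          
 ┃  ┃  6        0       0       0  ┃ ┃          
 ┃  ┃  7      119       0       0  ┃ ┃          
 ┃  ┃  8        0       0Item      ┃ ┃          
 ┃  ┃  9        0       0       0  ┃ ┃          
 ┃  ┃ 10      977       0       0  ┃ ┃          
 ┗━━┃ 11        0       0       0  ┃━┛          
    ┗━━━━━━━━━━━━━━━━━━━━━━━━━━━━━━┛            


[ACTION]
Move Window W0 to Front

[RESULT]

  ┃█@◎  □ █                        ┃            
  ┃█◎◎█ █ █                        ┃            
  ┃█□□  █ █                        ┃            
  ┃█      █                        ┃            
 ┏━━━━━━━━━━━━━━━━━━━━━━━━━━━━━━━━━━━┓          
 ┃ MusicSequencer                    ┃          
 ┠───────────────────────────────────┨          
 ┃      ▼1234567                     ┃          
 ┃ HiHat·██····█                     ┃          
 ┃   Tom········                     ┃          
 ┃  Kick··███··█                     ┃          
 ┃  Clap█···█···                     ┃          
 ┃  Bass···█··█·                     ┃          
 ┃ Snare█·███··█                     ┃          
 ┃                                   ┃          
 ┃                                   ┃          
 ┃                                   ┃          
 ┃                                   ┃          
 ┃                                   ┃          
 ┃                                   ┃          
 ┃                                   ┃          
 ┗━━━━━━━━━━━━━━━━━━━━━━━━━━━━━━━━━━━┛          
    ┗━━━━━━━━━━━━━━━━━━━━━━━━━━━━━━┛            


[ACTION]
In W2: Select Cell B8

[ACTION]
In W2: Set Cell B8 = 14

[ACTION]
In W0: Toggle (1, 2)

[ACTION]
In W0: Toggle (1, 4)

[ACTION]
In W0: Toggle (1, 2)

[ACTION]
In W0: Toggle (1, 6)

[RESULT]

  ┃█@◎  □ █                        ┃            
  ┃█◎◎█ █ █                        ┃            
  ┃█□□  █ █                        ┃            
  ┃█      █                        ┃            
 ┏━━━━━━━━━━━━━━━━━━━━━━━━━━━━━━━━━━━┓          
 ┃ MusicSequencer                    ┃          
 ┠───────────────────────────────────┨          
 ┃      ▼1234567                     ┃          
 ┃ HiHat·██····█                     ┃          
 ┃   Tom····█·█·                     ┃          
 ┃  Kick··███··█                     ┃          
 ┃  Clap█···█···                     ┃          
 ┃  Bass···█··█·                     ┃          
 ┃ Snare█·███··█                     ┃          
 ┃                                   ┃          
 ┃                                   ┃          
 ┃                                   ┃          
 ┃                                   ┃          
 ┃                                   ┃          
 ┃                                   ┃          
 ┃                                   ┃          
 ┗━━━━━━━━━━━━━━━━━━━━━━━━━━━━━━━━━━━┛          
    ┗━━━━━━━━━━━━━━━━━━━━━━━━━━━━━━┛            


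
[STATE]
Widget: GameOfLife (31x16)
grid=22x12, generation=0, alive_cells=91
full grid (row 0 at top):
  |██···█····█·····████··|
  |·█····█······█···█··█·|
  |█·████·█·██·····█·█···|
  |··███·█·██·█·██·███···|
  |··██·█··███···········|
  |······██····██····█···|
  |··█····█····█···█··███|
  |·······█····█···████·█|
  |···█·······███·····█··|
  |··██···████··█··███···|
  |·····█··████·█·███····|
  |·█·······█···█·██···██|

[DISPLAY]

Gen: 0                         
██···█····█·····████··         
·█····█······█···█··█·         
█·████·█·██·····█·█···         
··███·█·██·█·██·███···         
··██·█··███···········         
······██····██····█···         
··█····█····█···█··███         
·······█····█···████·█         
···█·······███·····█··         
··██···████··█··███···         
·····█··████·█·███····         
·█·······█···█·██···██         
                               
                               
                               


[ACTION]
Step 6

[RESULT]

Gen: 6                         
·········████·██······         
·········█··█··█··██··         
·········██··███··█·█·         
···███···█············         
··███·██·█············         
··█······█···█··█·█···         
·····█··█···█·█·████·█         
·····█·····██████···█·         
····█··········█····█·         
····███·█·█·██········         
············██·█······         
······················         
                               
                               
                               


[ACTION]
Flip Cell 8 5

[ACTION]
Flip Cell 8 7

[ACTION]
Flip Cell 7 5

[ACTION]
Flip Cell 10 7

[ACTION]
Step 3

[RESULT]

Gen: 9                         
·········██████████···         
·······██··········█··         
····██··██···█·····█··         
··██·█·█··█·······█···         
··█······██··█·██·····         
···█·███···█··········         
···█·····████········█         
··········███·······██         
···█··██···█··········         
···██···█···█·█·······         
·····███···█·██·······         
·····███····██········         
                               
                               
                               


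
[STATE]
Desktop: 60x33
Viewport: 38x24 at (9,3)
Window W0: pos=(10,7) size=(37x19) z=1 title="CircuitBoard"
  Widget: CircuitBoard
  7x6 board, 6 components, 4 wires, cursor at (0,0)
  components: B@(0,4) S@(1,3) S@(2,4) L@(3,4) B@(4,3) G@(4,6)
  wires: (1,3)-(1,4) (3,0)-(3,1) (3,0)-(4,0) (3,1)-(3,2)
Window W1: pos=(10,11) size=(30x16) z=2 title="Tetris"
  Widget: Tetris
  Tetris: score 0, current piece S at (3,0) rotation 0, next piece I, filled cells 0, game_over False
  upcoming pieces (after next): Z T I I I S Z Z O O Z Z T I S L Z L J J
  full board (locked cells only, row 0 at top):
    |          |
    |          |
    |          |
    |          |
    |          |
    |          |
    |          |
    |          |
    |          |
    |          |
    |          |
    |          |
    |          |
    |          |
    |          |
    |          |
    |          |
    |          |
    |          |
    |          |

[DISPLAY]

                                      
                                      
                                      
                                      
 ┏━━━━━━━━━━━━━━━━━━━━━━━━━━━━━━━━━━━┓
 ┃ CircuitBoard                      ┃
 ┠───────────────────────────────────┨
 ┃   0 1 2 3 4 5 6                   ┃
 ┏━━━━━━━━━━━━━━━━━━━━━━━━━━━━┓      ┃
 ┃ Tetris                     ┃      ┃
 ┠────────────────────────────┨      ┃
 ┃          │Next:            ┃      ┃
 ┃          │████             ┃      ┃
 ┃          │                 ┃      ┃
 ┃          │                 ┃      ┃
 ┃          │                 ┃      ┃
 ┃          │                 ┃      ┃
 ┃          │Score:           ┃      ┃
 ┃          │0                ┃      ┃
 ┃          │                 ┃      ┃
 ┃          │                 ┃      ┃
 ┃          │                 ┃      ┃
 ┃          │                 ┃━━━━━━┛
 ┗━━━━━━━━━━━━━━━━━━━━━━━━━━━━┛       


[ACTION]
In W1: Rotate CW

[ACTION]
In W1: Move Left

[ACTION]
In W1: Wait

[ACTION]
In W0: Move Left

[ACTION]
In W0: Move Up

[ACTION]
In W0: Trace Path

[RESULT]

                                      
                                      
                                      
                                      
 ┏━━━━━━━━━━━━━━━━━━━━━━━━━━━━━━━━━━━┓
 ┃ CircuitBoard                      ┃
 ┠───────────────────────────────────┨
 ┃   0 1 2 3 4 5 6                   ┃
 ┏━━━━━━━━━━━━━━━━━━━━━━━━━━━━┓      ┃
 ┃ Tetris                     ┃      ┃
 ┠────────────────────────────┨      ┃
 ┃          │Next:            ┃      ┃
 ┃          │████             ┃      ┃
 ┃          │                 ┃      ┃
 ┃          │                 ┃      ┃
 ┃          │                 ┃      ┃
 ┃          │                 ┃      ┃
 ┃          │Score:           ┃      ┃
 ┃          │0                ┃      ┃
 ┃          │                 ┃ection┃
 ┃          │                 ┃      ┃
 ┃          │                 ┃      ┃
 ┃          │                 ┃━━━━━━┛
 ┗━━━━━━━━━━━━━━━━━━━━━━━━━━━━┛       


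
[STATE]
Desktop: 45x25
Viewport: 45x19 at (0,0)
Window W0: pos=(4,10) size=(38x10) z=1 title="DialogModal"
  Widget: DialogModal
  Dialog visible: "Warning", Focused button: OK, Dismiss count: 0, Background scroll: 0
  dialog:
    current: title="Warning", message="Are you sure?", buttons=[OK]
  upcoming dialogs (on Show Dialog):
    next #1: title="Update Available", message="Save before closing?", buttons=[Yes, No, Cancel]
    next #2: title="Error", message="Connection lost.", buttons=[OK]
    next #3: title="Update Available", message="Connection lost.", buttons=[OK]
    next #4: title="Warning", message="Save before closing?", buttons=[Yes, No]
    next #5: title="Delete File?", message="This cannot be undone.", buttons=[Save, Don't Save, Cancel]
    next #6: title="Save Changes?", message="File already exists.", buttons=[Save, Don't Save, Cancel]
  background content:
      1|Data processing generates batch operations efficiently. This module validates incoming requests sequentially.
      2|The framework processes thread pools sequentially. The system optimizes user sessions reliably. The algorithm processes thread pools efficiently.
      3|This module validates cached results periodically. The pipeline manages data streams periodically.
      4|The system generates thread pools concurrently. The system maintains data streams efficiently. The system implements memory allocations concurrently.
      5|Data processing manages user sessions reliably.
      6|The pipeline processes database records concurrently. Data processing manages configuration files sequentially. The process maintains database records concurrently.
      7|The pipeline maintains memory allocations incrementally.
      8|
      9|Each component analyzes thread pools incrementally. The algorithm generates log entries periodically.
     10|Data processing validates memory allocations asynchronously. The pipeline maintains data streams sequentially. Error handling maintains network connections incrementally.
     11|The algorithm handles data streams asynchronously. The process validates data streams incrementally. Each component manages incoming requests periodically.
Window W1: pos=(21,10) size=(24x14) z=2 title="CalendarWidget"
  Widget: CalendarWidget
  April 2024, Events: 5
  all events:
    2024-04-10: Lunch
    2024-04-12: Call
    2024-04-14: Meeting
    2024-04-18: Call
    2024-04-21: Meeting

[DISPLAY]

                                             
                                             
                                             
                                             
                                             
                                             
                                             
                                             
                                             
                                             
    ┏━━━━━━━━━━━━━━━━┏━━━━━━━━━━━━━━━━━━━━━━┓
    ┃ DialogModal    ┃ CalendarWidget       ┃
    ┠────────────────┠──────────────────────┨
    ┃Data proc┌──────┃      April 2024      ┃
    ┃The frame│    Wa┃Mo Tu We Th Fr Sa Su  ┃
    ┃This modu│ Are y┃ 1  2  3  4  5  6  7  ┃
    ┃The syste│      ┃ 8  9 10* 11 12* 13 14┃
    ┃Data proc└──────┃15 16 17 18* 19 20 21*┃
    ┃The pipeline pro┃22 23 24 25 26 27 28  ┃


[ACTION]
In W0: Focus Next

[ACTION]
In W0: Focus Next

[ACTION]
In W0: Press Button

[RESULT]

                                             
                                             
                                             
                                             
                                             
                                             
                                             
                                             
                                             
                                             
    ┏━━━━━━━━━━━━━━━━┏━━━━━━━━━━━━━━━━━━━━━━┓
    ┃ DialogModal    ┃ CalendarWidget       ┃
    ┠────────────────┠──────────────────────┨
    ┃Data processing ┃      April 2024      ┃
    ┃The framework pr┃Mo Tu We Th Fr Sa Su  ┃
    ┃This module vali┃ 1  2  3  4  5  6  7  ┃
    ┃The system gener┃ 8  9 10* 11 12* 13 14┃
    ┃Data processing ┃15 16 17 18* 19 20 21*┃
    ┃The pipeline pro┃22 23 24 25 26 27 28  ┃


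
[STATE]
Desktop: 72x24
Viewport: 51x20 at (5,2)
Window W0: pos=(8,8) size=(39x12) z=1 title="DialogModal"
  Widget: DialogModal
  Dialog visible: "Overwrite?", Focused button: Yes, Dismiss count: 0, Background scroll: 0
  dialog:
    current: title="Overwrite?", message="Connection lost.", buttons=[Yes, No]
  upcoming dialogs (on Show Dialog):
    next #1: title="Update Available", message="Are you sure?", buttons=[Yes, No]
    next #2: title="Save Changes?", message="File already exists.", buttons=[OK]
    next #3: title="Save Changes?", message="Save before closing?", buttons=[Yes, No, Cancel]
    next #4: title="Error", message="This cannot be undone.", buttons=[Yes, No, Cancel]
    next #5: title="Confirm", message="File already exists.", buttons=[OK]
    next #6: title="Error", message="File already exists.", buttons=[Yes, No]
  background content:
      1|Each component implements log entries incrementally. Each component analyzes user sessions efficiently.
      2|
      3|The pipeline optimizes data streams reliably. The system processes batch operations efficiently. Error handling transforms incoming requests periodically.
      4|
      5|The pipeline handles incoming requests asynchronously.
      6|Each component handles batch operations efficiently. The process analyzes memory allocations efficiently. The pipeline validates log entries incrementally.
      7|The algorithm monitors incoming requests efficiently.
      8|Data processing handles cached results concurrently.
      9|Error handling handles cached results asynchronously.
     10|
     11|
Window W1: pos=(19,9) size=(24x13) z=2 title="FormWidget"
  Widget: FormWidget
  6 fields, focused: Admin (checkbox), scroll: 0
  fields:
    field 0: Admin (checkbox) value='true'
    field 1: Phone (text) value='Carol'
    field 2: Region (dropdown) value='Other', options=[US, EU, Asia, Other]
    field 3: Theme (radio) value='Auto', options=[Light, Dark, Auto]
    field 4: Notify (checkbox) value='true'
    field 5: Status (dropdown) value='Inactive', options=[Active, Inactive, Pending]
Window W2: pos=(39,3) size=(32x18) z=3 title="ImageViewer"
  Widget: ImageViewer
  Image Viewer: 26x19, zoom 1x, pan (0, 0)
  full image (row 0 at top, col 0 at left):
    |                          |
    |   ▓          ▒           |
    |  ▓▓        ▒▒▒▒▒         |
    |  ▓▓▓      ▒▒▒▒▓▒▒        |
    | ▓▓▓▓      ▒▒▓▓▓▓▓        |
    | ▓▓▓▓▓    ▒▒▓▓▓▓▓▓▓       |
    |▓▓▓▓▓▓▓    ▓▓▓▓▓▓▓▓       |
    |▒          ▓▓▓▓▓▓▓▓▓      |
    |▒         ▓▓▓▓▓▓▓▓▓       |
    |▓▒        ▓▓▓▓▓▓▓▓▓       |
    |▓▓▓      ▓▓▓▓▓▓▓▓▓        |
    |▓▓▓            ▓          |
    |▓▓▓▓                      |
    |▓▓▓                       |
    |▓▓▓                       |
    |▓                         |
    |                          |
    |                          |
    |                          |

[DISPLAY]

                                                   
                                  ┏━━━━━━━━━━━━━━━━
                                  ┃ ImageViewer    
                                  ┠────────────────
                                  ┃                
                                  ┃   ▓          ▒ 
   ┏━━━━━━━━━━━━━━━━━━━━━━━━━━━━━━┃  ▓▓        ▒▒▒▒
   ┃ DialogMod┏━━━━━━━━━━━━━━━━━━━┃  ▓▓▓      ▒▒▒▒▓
   ┠──────────┃ FormWidget        ┃ ▓▓▓▓      ▒▒▓▓▓
   ┃Each compo┠───────────────────┃ ▓▓▓▓▓    ▒▒▓▓▓▓
   ┃        ┌─┃> Admin:      [x]  ┃▓▓▓▓▓▓▓    ▓▓▓▓▓
   ┃The pipe│ ┃  Phone:      [Caro┃▒          ▓▓▓▓▓
   ┃        │ ┃  Region:     [Othe┃▒         ▓▓▓▓▓▓
   ┃The pipe│ ┃  Theme:      ( ) L┃▓▒        ▓▓▓▓▓▓
   ┃Each com└─┃  Notify:     [x]  ┃▓▓▓      ▓▓▓▓▓▓▓
   ┃The algori┃  Status:     [Inac┃▓▓▓            ▓
   ┃Data proce┃                   ┃▓▓▓▓            
   ┗━━━━━━━━━━┃                   ┃▓▓▓             
              ┃                   ┗━━━━━━━━━━━━━━━━
              ┗━━━━━━━━━━━━━━━━━━━━━━┛             


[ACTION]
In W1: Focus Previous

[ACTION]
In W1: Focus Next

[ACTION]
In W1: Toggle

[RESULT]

                                                   
                                  ┏━━━━━━━━━━━━━━━━
                                  ┃ ImageViewer    
                                  ┠────────────────
                                  ┃                
                                  ┃   ▓          ▒ 
   ┏━━━━━━━━━━━━━━━━━━━━━━━━━━━━━━┃  ▓▓        ▒▒▒▒
   ┃ DialogMod┏━━━━━━━━━━━━━━━━━━━┃  ▓▓▓      ▒▒▒▒▓
   ┠──────────┃ FormWidget        ┃ ▓▓▓▓      ▒▒▓▓▓
   ┃Each compo┠───────────────────┃ ▓▓▓▓▓    ▒▒▓▓▓▓
   ┃        ┌─┃> Admin:      [ ]  ┃▓▓▓▓▓▓▓    ▓▓▓▓▓
   ┃The pipe│ ┃  Phone:      [Caro┃▒          ▓▓▓▓▓
   ┃        │ ┃  Region:     [Othe┃▒         ▓▓▓▓▓▓
   ┃The pipe│ ┃  Theme:      ( ) L┃▓▒        ▓▓▓▓▓▓
   ┃Each com└─┃  Notify:     [x]  ┃▓▓▓      ▓▓▓▓▓▓▓
   ┃The algori┃  Status:     [Inac┃▓▓▓            ▓
   ┃Data proce┃                   ┃▓▓▓▓            
   ┗━━━━━━━━━━┃                   ┃▓▓▓             
              ┃                   ┗━━━━━━━━━━━━━━━━
              ┗━━━━━━━━━━━━━━━━━━━━━━┛             


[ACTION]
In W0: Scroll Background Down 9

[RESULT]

                                                   
                                  ┏━━━━━━━━━━━━━━━━
                                  ┃ ImageViewer    
                                  ┠────────────────
                                  ┃                
                                  ┃   ▓          ▒ 
   ┏━━━━━━━━━━━━━━━━━━━━━━━━━━━━━━┃  ▓▓        ▒▒▒▒
   ┃ DialogMod┏━━━━━━━━━━━━━━━━━━━┃  ▓▓▓      ▒▒▒▒▓
   ┠──────────┃ FormWidget        ┃ ▓▓▓▓      ▒▒▓▓▓
   ┃          ┠───────────────────┃ ▓▓▓▓▓    ▒▒▓▓▓▓
   ┃        ┌─┃> Admin:      [ ]  ┃▓▓▓▓▓▓▓    ▓▓▓▓▓
   ┃        │ ┃  Phone:      [Caro┃▒          ▓▓▓▓▓
   ┃        │ ┃  Region:     [Othe┃▒         ▓▓▓▓▓▓
   ┃        │ ┃  Theme:      ( ) L┃▓▒        ▓▓▓▓▓▓
   ┃        └─┃  Notify:     [x]  ┃▓▓▓      ▓▓▓▓▓▓▓
   ┃          ┃  Status:     [Inac┃▓▓▓            ▓
   ┃          ┃                   ┃▓▓▓▓            
   ┗━━━━━━━━━━┃                   ┃▓▓▓             
              ┃                   ┗━━━━━━━━━━━━━━━━
              ┗━━━━━━━━━━━━━━━━━━━━━━┛             


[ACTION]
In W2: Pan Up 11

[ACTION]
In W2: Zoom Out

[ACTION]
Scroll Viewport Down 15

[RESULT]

                                  ┃ ImageViewer    
                                  ┠────────────────
                                  ┃                
                                  ┃   ▓          ▒ 
   ┏━━━━━━━━━━━━━━━━━━━━━━━━━━━━━━┃  ▓▓        ▒▒▒▒
   ┃ DialogMod┏━━━━━━━━━━━━━━━━━━━┃  ▓▓▓      ▒▒▒▒▓
   ┠──────────┃ FormWidget        ┃ ▓▓▓▓      ▒▒▓▓▓
   ┃          ┠───────────────────┃ ▓▓▓▓▓    ▒▒▓▓▓▓
   ┃        ┌─┃> Admin:      [ ]  ┃▓▓▓▓▓▓▓    ▓▓▓▓▓
   ┃        │ ┃  Phone:      [Caro┃▒          ▓▓▓▓▓
   ┃        │ ┃  Region:     [Othe┃▒         ▓▓▓▓▓▓
   ┃        │ ┃  Theme:      ( ) L┃▓▒        ▓▓▓▓▓▓
   ┃        └─┃  Notify:     [x]  ┃▓▓▓      ▓▓▓▓▓▓▓
   ┃          ┃  Status:     [Inac┃▓▓▓            ▓
   ┃          ┃                   ┃▓▓▓▓            
   ┗━━━━━━━━━━┃                   ┃▓▓▓             
              ┃                   ┗━━━━━━━━━━━━━━━━
              ┗━━━━━━━━━━━━━━━━━━━━━━┛             
                                                   
                                                   


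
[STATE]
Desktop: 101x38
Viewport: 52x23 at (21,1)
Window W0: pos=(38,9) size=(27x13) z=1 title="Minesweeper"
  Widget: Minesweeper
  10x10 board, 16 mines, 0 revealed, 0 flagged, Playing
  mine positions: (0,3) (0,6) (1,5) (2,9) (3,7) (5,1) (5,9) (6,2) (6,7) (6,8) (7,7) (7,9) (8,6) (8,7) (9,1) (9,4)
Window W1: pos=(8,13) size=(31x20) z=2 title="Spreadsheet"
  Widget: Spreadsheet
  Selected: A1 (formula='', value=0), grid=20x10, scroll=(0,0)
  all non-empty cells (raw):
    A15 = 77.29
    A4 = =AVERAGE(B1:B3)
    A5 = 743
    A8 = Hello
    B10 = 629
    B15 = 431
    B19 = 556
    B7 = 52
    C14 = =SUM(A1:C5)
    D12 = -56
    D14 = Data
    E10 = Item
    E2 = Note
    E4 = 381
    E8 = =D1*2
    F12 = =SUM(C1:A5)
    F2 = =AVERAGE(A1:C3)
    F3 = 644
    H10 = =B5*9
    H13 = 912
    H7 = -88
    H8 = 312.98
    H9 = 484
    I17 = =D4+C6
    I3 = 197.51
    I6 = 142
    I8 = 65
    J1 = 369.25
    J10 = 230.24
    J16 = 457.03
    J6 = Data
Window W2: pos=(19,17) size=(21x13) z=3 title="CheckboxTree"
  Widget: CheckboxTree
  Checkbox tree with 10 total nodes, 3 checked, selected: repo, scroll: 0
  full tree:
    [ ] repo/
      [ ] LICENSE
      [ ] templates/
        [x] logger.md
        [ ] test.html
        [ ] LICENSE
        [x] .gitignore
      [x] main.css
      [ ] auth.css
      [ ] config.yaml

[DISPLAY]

                                                    
                                                    
                                                    
                                                    
                                                    
                                                    
                                                    
                                                    
                 ┏━━━━━━━━━━━━━━━━━━━━━━━━━┓        
                 ┃ Minesweeper             ┃        
                 ┠─────────────────────────┨        
                 ┃■■■■■■■■■■               ┃        
━━━━━━━━━━━━━━━━━┓■■■■■■■■■■               ┃        
                 ┃■■■■■■■■■■               ┃        
─────────────────┨■■■■■■■■■■               ┃        
                 ┃■■■■■■■■■■               ┃        
━━━━━━━━━━━━━━━━━━┓■■■■■■■■■               ┃        
CheckboxTree      ┃■■■■■■■■■               ┃        
──────────────────┨■■■■■■■■■               ┃        
[-] repo/         ┃■■■■■■■■■               ┃        
  [ ] LICENSE     ┃━━━━━━━━━━━━━━━━━━━━━━━━┛        
  [-] templates/  ┃                                 
    [x] logger.md ┃                                 


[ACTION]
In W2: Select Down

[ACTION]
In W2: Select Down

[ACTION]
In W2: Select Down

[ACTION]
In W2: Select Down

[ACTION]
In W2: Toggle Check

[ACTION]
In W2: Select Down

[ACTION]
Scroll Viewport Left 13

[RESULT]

                                                    
                                                    
                                                    
                                                    
                                                    
                                                    
                                                    
                                                    
                              ┏━━━━━━━━━━━━━━━━━━━━━
                              ┃ Minesweeper         
                              ┠─────────────────────
                              ┃■■■■■■■■■■           
┏━━━━━━━━━━━━━━━━━━━━━━━━━━━━━┓■■■■■■■■■■           
┃ Spreadsheet                 ┃■■■■■■■■■■           
┠─────────────────────────────┨■■■■■■■■■■           
┃A1:                          ┃■■■■■■■■■■           
┃       A  ┏━━━━━━━━━━━━━━━━━━━┓■■■■■■■■■           
┃----------┃ CheckboxTree      ┃■■■■■■■■■           
┃  1      [┠───────────────────┨■■■■■■■■■           
┃  2       ┃ [-] repo/         ┃■■■■■■■■■           
┃  3       ┃   [ ] LICENSE     ┃━━━━━━━━━━━━━━━━━━━━
┃  4       ┃   [-] templates/  ┃                    
┃  5      7┃     [x] logger.md ┃                    


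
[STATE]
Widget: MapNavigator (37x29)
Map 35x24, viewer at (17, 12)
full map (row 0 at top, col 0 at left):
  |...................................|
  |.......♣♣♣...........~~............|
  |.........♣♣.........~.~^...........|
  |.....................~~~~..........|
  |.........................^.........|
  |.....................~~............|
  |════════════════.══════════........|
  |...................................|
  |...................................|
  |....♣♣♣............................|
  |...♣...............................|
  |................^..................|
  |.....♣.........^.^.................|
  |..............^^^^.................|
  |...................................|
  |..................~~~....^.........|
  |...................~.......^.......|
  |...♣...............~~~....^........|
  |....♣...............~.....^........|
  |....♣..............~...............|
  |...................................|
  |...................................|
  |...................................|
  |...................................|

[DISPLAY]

                                     
                                     
 ................................... 
 .......♣♣♣...........~~............ 
 .........♣♣.........~.~^........... 
 .....................~~~~.......... 
 .........................^......... 
 .....................~~............ 
 ════════════════.══════════........ 
 ................................... 
 ................................... 
 ....♣♣♣............................ 
 ...♣............................... 
 ................^.................. 
 .....♣.........^.@................. 
 ..............^^^^................. 
 ................................... 
 ..................~~~....^......... 
 ...................~.......^....... 
 ...♣...............~~~....^........ 
 ....♣...............~.....^........ 
 ....♣..............~............... 
 ................................... 
 ................................... 
 ................................... 
 ................................... 
                                     
                                     
                                     


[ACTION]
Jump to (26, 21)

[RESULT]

...........................          
...........................          
...........................          
...........................          
........^..................          
.......^.^.................          
......^^^^.................          
...........................          
..........~~~....^.........          
...........~.......^.......          
...........~~~....^........          
............~.....^........          
...........~...............          
...........................          
..................@........          
...........................          
...........................          
                                     
                                     
                                     
                                     
                                     
                                     
                                     
                                     
                                     
                                     
                                     
                                     


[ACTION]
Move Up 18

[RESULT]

                                     
                                     
                                     
                                     
                                     
                                     
                                     
                                     
                                     
                                     
                                     
...........................          
♣♣...........~~............          
.♣♣.........~.~^...........          
.............~~~~.@........          
.................^.........          
.............~~............          
════════.══════════........          
...........................          
...........................          
...........................          
...........................          
........^..................          
.......^.^.................          
......^^^^.................          
...........................          
..........~~~....^.........          
...........~.......^.......          
...........~~~....^........          


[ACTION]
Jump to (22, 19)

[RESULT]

.................~~............      
════════════.══════════........      
...............................      
...............................      
♣♣♣............................      
...............................      
............^..................      
.♣.........^.^.................      
..........^^^^.................      
...............................      
..............~~~....^.........      
...............~.......^.......      
...............~~~....^........      
♣...............~.....^........      
♣..............~..@............      
...............................      
...............................      
...............................      
...............................      
                                     
                                     
                                     
                                     
                                     
                                     
                                     
                                     
                                     
                                     


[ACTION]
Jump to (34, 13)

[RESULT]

                                     
...................                  
.....~~............                  
....~.~^...........                  
.....~~~~..........                  
.........^.........                  
.....~~............                  
.══════════........                  
...................                  
...................                  
...................                  
...................                  
^..................                  
.^.................                  
^^................@                  
...................                  
..~~~....^.........                  
...~.......^.......                  
...~~~....^........                  
....~.....^........                  
...~...............                  
...................                  
...................                  
...................                  
...................                  
                                     
                                     
                                     
                                     
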